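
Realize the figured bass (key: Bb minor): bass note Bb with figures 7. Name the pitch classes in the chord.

Bb, Db, F, Ab

The written figures 7 are shorthand for 7/5/3: the 5/3 are implied.
A third above Bb in this key is Db.
A fifth above Bb in this key is F.
A seventh above Bb in this key is Ab.
Together with the bass Bb, this spells Bb minor seventh in root position.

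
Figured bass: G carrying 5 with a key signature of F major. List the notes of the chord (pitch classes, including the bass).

The written figures 5 are shorthand for 5/3: the 3 is implied.
A third above G in this key is Bb.
A fifth above G in this key is D.
Together with the bass G, this spells G minor in root position.

G, Bb, D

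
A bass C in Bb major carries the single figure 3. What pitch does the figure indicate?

Eb

Counting 2 letter steps above C lands on E; in Bb major, that letter is Eb.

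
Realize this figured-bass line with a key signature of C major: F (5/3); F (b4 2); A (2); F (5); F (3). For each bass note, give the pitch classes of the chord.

F (5/3): F, A, C.
F (6/b4/2): F, G, Bb, D.
A (6/4/2): A, B, D, F.
F (5/3): F, A, C.
F (5/3): F, A, C.

F, A, C | F, G, Bb, D | A, B, D, F | F, A, C | F, A, C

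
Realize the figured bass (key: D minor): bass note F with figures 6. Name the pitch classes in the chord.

The written figures 6 are shorthand for 6/3: the 3 is implied.
A third above F in this key is A.
A sixth above F in this key is D.
Together with the bass F, this spells D minor in first inversion.

F, A, D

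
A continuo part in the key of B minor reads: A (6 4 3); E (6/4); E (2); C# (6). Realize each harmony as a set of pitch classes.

A, C#, D, F# | E, A, C# | E, F#, A, C# | C#, E, A

A (6/4/3): A, C#, D, F#.
E (6/4): E, A, C#.
E (6/4/2): E, F#, A, C#.
C# (6/3): C#, E, A.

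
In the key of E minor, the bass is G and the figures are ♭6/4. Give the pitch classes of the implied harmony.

A fourth above G in this key is C.
A sixth above G in this key is E, lowered to Eb by the flat.
Together with the bass G, this spells C minor in second inversion.

G, C, Eb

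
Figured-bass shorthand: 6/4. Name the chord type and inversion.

triad, second inversion

Intervals of 6/4 above the bass form a triad; the bass is the fifth, so this is second inversion.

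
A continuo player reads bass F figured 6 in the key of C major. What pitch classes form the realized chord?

F, A, D

The written figures 6 are shorthand for 6/3: the 3 is implied.
A third above F in this key is A.
A sixth above F in this key is D.
Together with the bass F, this spells D minor in first inversion.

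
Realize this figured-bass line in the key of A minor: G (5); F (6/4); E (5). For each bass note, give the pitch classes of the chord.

G, B, D | F, B, D | E, G, B

G (5/3): G, B, D.
F (6/4): F, B, D.
E (5/3): E, G, B.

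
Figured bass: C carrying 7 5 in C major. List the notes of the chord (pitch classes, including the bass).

C, E, G, B

The written figures 7 5 are shorthand for 7/5/3: the 3 is implied.
A third above C in this key is E.
A fifth above C in this key is G.
A seventh above C in this key is B.
Together with the bass C, this spells C major seventh in root position.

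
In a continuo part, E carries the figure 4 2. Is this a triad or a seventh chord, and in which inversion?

4 2 is shorthand for 6/4/2.
Intervals of 6/4/2 above the bass form a seventh chord; the bass is the seventh, so this is third inversion.

seventh chord, third inversion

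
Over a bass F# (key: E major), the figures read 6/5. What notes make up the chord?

F#, A, C#, D#

The written figures 6/5 are shorthand for 6/5/3: the 3 is implied.
A third above F# in this key is A.
A fifth above F# in this key is C#.
A sixth above F# in this key is D#.
Together with the bass F#, this spells D# half-diminished seventh in first inversion.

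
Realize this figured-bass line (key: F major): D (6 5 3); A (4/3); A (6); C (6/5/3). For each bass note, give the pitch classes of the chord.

D (6/5/3): D, F, A, Bb.
A (6/4/3): A, C, D, F.
A (6/3): A, C, F.
C (6/5/3): C, E, G, A.

D, F, A, Bb | A, C, D, F | A, C, F | C, E, G, A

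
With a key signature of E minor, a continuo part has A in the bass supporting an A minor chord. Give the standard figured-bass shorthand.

no figures

A is the root of A minor, so the chord is in root position.
A triad in root position is figured 5/3, conventionally abbreviated (no figures — root-position triad).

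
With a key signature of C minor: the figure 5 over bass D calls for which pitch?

Ab

Counting 4 letter steps above D lands on A; in C minor, that letter is Ab.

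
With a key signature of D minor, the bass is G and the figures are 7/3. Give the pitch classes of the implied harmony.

G, Bb, D, F

The written figures 7/3 are shorthand for 7/5/3: the 5 is implied.
A third above G in this key is Bb.
A fifth above G in this key is D.
A seventh above G in this key is F.
Together with the bass G, this spells G minor seventh in root position.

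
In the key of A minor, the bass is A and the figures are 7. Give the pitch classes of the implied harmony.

The written figures 7 are shorthand for 7/5/3: the 5/3 are implied.
A third above A in this key is C.
A fifth above A in this key is E.
A seventh above A in this key is G.
Together with the bass A, this spells A minor seventh in root position.

A, C, E, G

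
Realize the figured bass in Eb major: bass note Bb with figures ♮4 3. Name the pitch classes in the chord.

Bb, D, E, G

The written figures ♮4 3 are shorthand for 6/4/3: the 6 is implied.
A third above Bb in this key is D.
A fourth above Bb in this key is Eb, made natural (E) by the ♮ figure.
A sixth above Bb in this key is G.
Together with the bass Bb, this spells E half-diminished seventh in second inversion.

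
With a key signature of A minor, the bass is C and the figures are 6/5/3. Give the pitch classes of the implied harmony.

A third above C in this key is E.
A fifth above C in this key is G.
A sixth above C in this key is A.
Together with the bass C, this spells A minor seventh in first inversion.

C, E, G, A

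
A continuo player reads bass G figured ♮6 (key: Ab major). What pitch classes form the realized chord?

The written figures ♮6 are shorthand for 6/3: the 3 is implied.
A third above G in this key is Bb.
A sixth above G in this key is Eb, made natural (E) by the ♮ figure.
Together with the bass G, this spells E diminished in first inversion.

G, Bb, E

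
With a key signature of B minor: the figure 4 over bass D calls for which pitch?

Counting 3 letter steps above D lands on G; in B minor, that letter is G.

G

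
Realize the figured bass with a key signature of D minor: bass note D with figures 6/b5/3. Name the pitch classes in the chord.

A third above D in this key is F.
A fifth above D in this key is A, lowered to Ab by the flat.
A sixth above D in this key is Bb.
Together with the bass D, this spells Bb dominant seventh in first inversion.

D, F, Ab, Bb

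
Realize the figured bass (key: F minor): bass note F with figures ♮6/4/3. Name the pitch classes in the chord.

F, Ab, Bb, D

A third above F in this key is Ab.
A fourth above F in this key is Bb.
A sixth above F in this key is Db, made natural (D) by the ♮ figure.
Together with the bass F, this spells Bb dominant seventh in second inversion.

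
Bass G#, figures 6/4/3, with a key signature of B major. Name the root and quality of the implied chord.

C# minor seventh

The figures 6/4/3 indicate a seventh chord in second inversion.
In second inversion the root lies a fourth above the bass: a fourth above G# in B major is C#.
The chord tones are G#, B, C#, E, giving C# minor seventh.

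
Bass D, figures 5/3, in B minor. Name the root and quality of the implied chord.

D major

The figures 5/3 indicate a triad in root position.
In root position the bass is the root, so the root is D.
The chord tones are D, F#, A, giving D major.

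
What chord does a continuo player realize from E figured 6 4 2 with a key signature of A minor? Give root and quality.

The figures 6 4 2 indicate a seventh chord in third inversion.
In third inversion the root lies a second above the bass: a second above E in A minor is F.
The chord tones are E, F, A, C, giving F major seventh.

F major seventh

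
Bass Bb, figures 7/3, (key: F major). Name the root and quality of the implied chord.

Bb major seventh

The figures 7/3 indicate a seventh chord in root position.
In root position the bass is the root, so the root is Bb.
The chord tones are Bb, D, F, A, giving Bb major seventh.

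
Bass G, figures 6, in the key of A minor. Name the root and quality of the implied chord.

The figures 6 indicate a triad in first inversion.
In first inversion the root lies a sixth above the bass: a sixth above G in A minor is E.
The chord tones are G, B, E, giving E minor.

E minor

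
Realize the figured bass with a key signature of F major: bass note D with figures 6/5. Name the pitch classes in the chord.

D, F, A, Bb

The written figures 6/5 are shorthand for 6/5/3: the 3 is implied.
A third above D in this key is F.
A fifth above D in this key is A.
A sixth above D in this key is Bb.
Together with the bass D, this spells Bb major seventh in first inversion.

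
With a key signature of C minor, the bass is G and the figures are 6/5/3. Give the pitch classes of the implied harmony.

G, Bb, D, Eb

A third above G in this key is Bb.
A fifth above G in this key is D.
A sixth above G in this key is Eb.
Together with the bass G, this spells Eb major seventh in first inversion.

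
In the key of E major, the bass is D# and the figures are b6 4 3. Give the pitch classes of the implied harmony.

D#, F#, G#, Bb

A third above D# in this key is F#.
A fourth above D# in this key is G#.
A sixth above D# in this key is B, lowered to Bb by the flat.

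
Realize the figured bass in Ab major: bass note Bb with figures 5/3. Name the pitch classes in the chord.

Bb, Db, F

A third above Bb in this key is Db.
A fifth above Bb in this key is F.
Together with the bass Bb, this spells Bb minor in root position.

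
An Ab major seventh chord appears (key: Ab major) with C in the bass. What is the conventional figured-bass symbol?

6/5

C is the third of Ab major seventh, so the chord is in first inversion.
A seventh chord in first inversion is figured 6/5/3, conventionally abbreviated 6/5.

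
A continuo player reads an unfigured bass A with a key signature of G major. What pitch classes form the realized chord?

An unfigured bass implies 5/3.
A third above A in this key is C.
A fifth above A in this key is E.
Together with the bass A, this spells A minor in root position.

A, C, E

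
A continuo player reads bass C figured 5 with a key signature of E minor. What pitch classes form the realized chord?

C, E, G

The written figures 5 are shorthand for 5/3: the 3 is implied.
A third above C in this key is E.
A fifth above C in this key is G.
Together with the bass C, this spells C major in root position.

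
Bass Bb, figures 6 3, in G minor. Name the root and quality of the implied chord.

G minor

The figures 6 3 indicate a triad in first inversion.
In first inversion the root lies a sixth above the bass: a sixth above Bb in G minor is G.
The chord tones are Bb, D, G, giving G minor.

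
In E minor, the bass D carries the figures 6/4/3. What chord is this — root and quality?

G major seventh

The figures 6/4/3 indicate a seventh chord in second inversion.
In second inversion the root lies a fourth above the bass: a fourth above D in E minor is G.
The chord tones are D, F#, G, B, giving G major seventh.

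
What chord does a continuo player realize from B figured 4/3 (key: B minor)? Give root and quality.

The figures 4/3 indicate a seventh chord in second inversion.
In second inversion the root lies a fourth above the bass: a fourth above B in B minor is E.
The chord tones are B, D, E, G, giving E minor seventh.

E minor seventh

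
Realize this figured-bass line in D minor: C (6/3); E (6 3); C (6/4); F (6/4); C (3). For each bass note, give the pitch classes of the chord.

C (6/3): C, E, A.
E (6/3): E, G, C.
C (6/4): C, F, A.
F (6/4): F, Bb, D.
C (5/3): C, E, G.

C, E, A | E, G, C | C, F, A | F, Bb, D | C, E, G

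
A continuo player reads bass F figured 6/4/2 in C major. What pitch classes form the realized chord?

F, G, B, D

A second above F in this key is G.
A fourth above F in this key is B.
A sixth above F in this key is D.
Together with the bass F, this spells G dominant seventh in third inversion.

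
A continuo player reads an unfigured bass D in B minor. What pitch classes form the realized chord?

D, F#, A

An unfigured bass implies 5/3.
A third above D in this key is F#.
A fifth above D in this key is A.
Together with the bass D, this spells D major in root position.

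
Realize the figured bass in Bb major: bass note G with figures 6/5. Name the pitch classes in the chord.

G, Bb, D, Eb

The written figures 6/5 are shorthand for 6/5/3: the 3 is implied.
A third above G in this key is Bb.
A fifth above G in this key is D.
A sixth above G in this key is Eb.
Together with the bass G, this spells Eb major seventh in first inversion.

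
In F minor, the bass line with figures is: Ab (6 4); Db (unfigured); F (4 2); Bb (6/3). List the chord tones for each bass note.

Ab, Db, F | Db, F, Ab | F, G, Bb, Db | Bb, Db, G

Ab (6/4): Ab, Db, F.
Db (5/3): Db, F, Ab.
F (6/4/2): F, G, Bb, Db.
Bb (6/3): Bb, Db, G.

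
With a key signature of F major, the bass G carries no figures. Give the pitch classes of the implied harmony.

An unfigured bass implies 5/3.
A third above G in this key is Bb.
A fifth above G in this key is D.
Together with the bass G, this spells G minor in root position.

G, Bb, D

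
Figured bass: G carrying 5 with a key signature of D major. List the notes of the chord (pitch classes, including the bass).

G, B, D

The written figures 5 are shorthand for 5/3: the 3 is implied.
A third above G in this key is B.
A fifth above G in this key is D.
Together with the bass G, this spells G major in root position.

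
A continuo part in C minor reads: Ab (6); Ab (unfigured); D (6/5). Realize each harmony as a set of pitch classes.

Ab, C, F | Ab, C, Eb | D, F, Ab, Bb

Ab (6/3): Ab, C, F.
Ab (5/3): Ab, C, Eb.
D (6/5/3): D, F, Ab, Bb.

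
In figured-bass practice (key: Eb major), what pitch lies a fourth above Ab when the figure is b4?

Counting 3 letter steps above Ab lands on D; in Eb major, that letter is D.
The b4 figure lowers it a semitone, giving Db.

Db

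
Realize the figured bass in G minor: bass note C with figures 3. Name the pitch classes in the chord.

C, Eb, G

The written figures 3 are shorthand for 5/3: the 5 is implied.
A third above C in this key is Eb.
A fifth above C in this key is G.
Together with the bass C, this spells C minor in root position.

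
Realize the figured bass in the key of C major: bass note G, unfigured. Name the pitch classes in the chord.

An unfigured bass implies 5/3.
A third above G in this key is B.
A fifth above G in this key is D.
Together with the bass G, this spells G major in root position.

G, B, D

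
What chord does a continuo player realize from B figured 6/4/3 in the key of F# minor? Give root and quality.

The figures 6/4/3 indicate a seventh chord in second inversion.
In second inversion the root lies a fourth above the bass: a fourth above B in F# minor is E.
The chord tones are B, D, E, G#, giving E dominant seventh.

E dominant seventh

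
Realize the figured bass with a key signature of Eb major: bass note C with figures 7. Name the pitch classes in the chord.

The written figures 7 are shorthand for 7/5/3: the 5/3 are implied.
A third above C in this key is Eb.
A fifth above C in this key is G.
A seventh above C in this key is Bb.
Together with the bass C, this spells C minor seventh in root position.

C, Eb, G, Bb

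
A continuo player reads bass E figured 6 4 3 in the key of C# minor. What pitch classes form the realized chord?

A third above E in this key is G#.
A fourth above E in this key is A.
A sixth above E in this key is C#.
Together with the bass E, this spells A major seventh in second inversion.

E, G#, A, C#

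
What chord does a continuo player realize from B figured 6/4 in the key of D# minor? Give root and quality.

E# diminished

The figures 6/4 indicate a triad in second inversion.
In second inversion the root lies a fourth above the bass: a fourth above B in D# minor is E#.
The chord tones are B, E#, G#, giving E# diminished.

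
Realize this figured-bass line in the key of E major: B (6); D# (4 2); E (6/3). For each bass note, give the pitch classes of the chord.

B, D#, G# | D#, E, G#, B | E, G#, C#

B (6/3): B, D#, G#.
D# (6/4/2): D#, E, G#, B.
E (6/3): E, G#, C#.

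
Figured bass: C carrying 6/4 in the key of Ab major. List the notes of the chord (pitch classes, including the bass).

C, F, Ab

A fourth above C in this key is F.
A sixth above C in this key is Ab.
Together with the bass C, this spells F minor in second inversion.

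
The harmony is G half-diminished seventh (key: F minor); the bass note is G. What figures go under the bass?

7

G is the root of G half-diminished seventh, so the chord is in root position.
A seventh chord in root position is figured 7/5/3, conventionally abbreviated 7.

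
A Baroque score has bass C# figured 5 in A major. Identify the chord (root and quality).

C# minor

The figures 5 indicate a triad in root position.
In root position the bass is the root, so the root is C#.
The chord tones are C#, E, G#, giving C# minor.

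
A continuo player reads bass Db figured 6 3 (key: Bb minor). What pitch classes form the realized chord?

A third above Db in this key is F.
A sixth above Db in this key is Bb.
Together with the bass Db, this spells Bb minor in first inversion.

Db, F, Bb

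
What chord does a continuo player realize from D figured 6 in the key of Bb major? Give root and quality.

The figures 6 indicate a triad in first inversion.
In first inversion the root lies a sixth above the bass: a sixth above D in Bb major is Bb.
The chord tones are D, F, Bb, giving Bb major.

Bb major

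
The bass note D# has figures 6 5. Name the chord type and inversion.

6 5 is shorthand for 6/5/3.
Intervals of 6/5/3 above the bass form a seventh chord; the bass is the third, so this is first inversion.

seventh chord, first inversion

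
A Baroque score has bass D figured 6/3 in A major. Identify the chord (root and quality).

The figures 6/3 indicate a triad in first inversion.
In first inversion the root lies a sixth above the bass: a sixth above D in A major is B.
The chord tones are D, F#, B, giving B minor.

B minor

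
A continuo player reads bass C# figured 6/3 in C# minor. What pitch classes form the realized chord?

C#, E, A

A third above C# in this key is E.
A sixth above C# in this key is A.
Together with the bass C#, this spells A major in first inversion.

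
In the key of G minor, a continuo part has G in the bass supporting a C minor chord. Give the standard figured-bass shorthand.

6/4

G is the fifth of C minor, so the chord is in second inversion.
A triad in second inversion is figured 6/4, conventionally abbreviated 6/4.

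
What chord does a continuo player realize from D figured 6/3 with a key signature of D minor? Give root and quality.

The figures 6/3 indicate a triad in first inversion.
In first inversion the root lies a sixth above the bass: a sixth above D in D minor is Bb.
The chord tones are D, F, Bb, giving Bb major.

Bb major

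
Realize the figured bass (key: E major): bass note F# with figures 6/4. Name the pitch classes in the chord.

F#, B, D#

A fourth above F# in this key is B.
A sixth above F# in this key is D#.
Together with the bass F#, this spells B major in second inversion.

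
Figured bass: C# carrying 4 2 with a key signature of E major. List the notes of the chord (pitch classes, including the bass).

The written figures 4 2 are shorthand for 6/4/2: the 6 is implied.
A second above C# in this key is D#.
A fourth above C# in this key is F#.
A sixth above C# in this key is A.
Together with the bass C#, this spells D# half-diminished seventh in third inversion.

C#, D#, F#, A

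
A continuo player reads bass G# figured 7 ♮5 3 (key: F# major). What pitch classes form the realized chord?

G#, B, D, F#

A third above G# in this key is B.
A fifth above G# in this key is D#, made natural (D) by the ♮ figure.
A seventh above G# in this key is F#.
Together with the bass G#, this spells G# half-diminished seventh in root position.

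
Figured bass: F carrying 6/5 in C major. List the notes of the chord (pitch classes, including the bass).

The written figures 6/5 are shorthand for 6/5/3: the 3 is implied.
A third above F in this key is A.
A fifth above F in this key is C.
A sixth above F in this key is D.
Together with the bass F, this spells D minor seventh in first inversion.

F, A, C, D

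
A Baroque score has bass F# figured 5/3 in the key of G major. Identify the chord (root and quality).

F# diminished

The figures 5/3 indicate a triad in root position.
In root position the bass is the root, so the root is F#.
The chord tones are F#, A, C, giving F# diminished.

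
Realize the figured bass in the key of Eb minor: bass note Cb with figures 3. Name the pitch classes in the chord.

Cb, Eb, Gb

The written figures 3 are shorthand for 5/3: the 5 is implied.
A third above Cb in this key is Eb.
A fifth above Cb in this key is Gb.
Together with the bass Cb, this spells Cb major in root position.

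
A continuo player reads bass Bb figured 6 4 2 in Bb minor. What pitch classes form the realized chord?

A second above Bb in this key is C.
A fourth above Bb in this key is Eb.
A sixth above Bb in this key is Gb.
Together with the bass Bb, this spells C half-diminished seventh in third inversion.

Bb, C, Eb, Gb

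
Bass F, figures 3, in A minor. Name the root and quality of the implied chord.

The figures 3 indicate a triad in root position.
In root position the bass is the root, so the root is F.
The chord tones are F, A, C, giving F major.

F major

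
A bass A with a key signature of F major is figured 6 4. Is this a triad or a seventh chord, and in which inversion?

triad, second inversion

Intervals of 6/4 above the bass form a triad; the bass is the fifth, so this is second inversion.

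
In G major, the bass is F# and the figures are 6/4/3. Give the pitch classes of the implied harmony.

F#, A, B, D

A third above F# in this key is A.
A fourth above F# in this key is B.
A sixth above F# in this key is D.
Together with the bass F#, this spells B minor seventh in second inversion.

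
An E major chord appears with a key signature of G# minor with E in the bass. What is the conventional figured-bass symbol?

E is the root of E major, so the chord is in root position.
A triad in root position is figured 5/3, conventionally abbreviated (no figures — root-position triad).

no figures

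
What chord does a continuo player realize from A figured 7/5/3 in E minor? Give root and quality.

The figures 7/5/3 indicate a seventh chord in root position.
In root position the bass is the root, so the root is A.
The chord tones are A, C, E, G, giving A minor seventh.

A minor seventh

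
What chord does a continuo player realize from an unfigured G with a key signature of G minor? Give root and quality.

An unfigured bass indicates a triad in root position.
In root position the bass is the root, so the root is G.
The chord tones are G, Bb, D, giving G minor.

G minor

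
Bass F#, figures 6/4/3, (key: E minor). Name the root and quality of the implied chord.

The figures 6/4/3 indicate a seventh chord in second inversion.
In second inversion the root lies a fourth above the bass: a fourth above F# in E minor is B.
The chord tones are F#, A, B, D, giving B minor seventh.

B minor seventh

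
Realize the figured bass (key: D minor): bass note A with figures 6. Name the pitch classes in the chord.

A, C, F

The written figures 6 are shorthand for 6/3: the 3 is implied.
A third above A in this key is C.
A sixth above A in this key is F.
Together with the bass A, this spells F major in first inversion.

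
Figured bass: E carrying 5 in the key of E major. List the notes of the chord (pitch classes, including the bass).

E, G#, B

The written figures 5 are shorthand for 5/3: the 3 is implied.
A third above E in this key is G#.
A fifth above E in this key is B.
Together with the bass E, this spells E major in root position.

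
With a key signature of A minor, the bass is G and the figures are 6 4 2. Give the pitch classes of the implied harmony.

A second above G in this key is A.
A fourth above G in this key is C.
A sixth above G in this key is E.
Together with the bass G, this spells A minor seventh in third inversion.

G, A, C, E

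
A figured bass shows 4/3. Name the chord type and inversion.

seventh chord, second inversion

4/3 is shorthand for 6/4/3.
Intervals of 6/4/3 above the bass form a seventh chord; the bass is the fifth, so this is second inversion.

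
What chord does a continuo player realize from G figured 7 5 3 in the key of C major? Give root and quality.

G dominant seventh

The figures 7 5 3 indicate a seventh chord in root position.
In root position the bass is the root, so the root is G.
The chord tones are G, B, D, F, giving G dominant seventh.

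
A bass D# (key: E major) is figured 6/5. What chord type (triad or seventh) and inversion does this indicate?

seventh chord, first inversion

6/5 is shorthand for 6/5/3.
Intervals of 6/5/3 above the bass form a seventh chord; the bass is the third, so this is first inversion.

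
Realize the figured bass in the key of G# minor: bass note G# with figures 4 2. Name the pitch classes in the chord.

The written figures 4 2 are shorthand for 6/4/2: the 6 is implied.
A second above G# in this key is A#.
A fourth above G# in this key is C#.
A sixth above G# in this key is E.
Together with the bass G#, this spells A# half-diminished seventh in third inversion.

G#, A#, C#, E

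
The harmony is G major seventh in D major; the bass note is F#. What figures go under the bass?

4/2

F# is the seventh of G major seventh, so the chord is in third inversion.
A seventh chord in third inversion is figured 6/4/2, conventionally abbreviated 4/2.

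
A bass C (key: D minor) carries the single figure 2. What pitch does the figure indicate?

Counting 1 letter step above C lands on D; in D minor, that letter is D.

D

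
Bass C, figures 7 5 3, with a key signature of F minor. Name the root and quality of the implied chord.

The figures 7 5 3 indicate a seventh chord in root position.
In root position the bass is the root, so the root is C.
The chord tones are C, Eb, G, Bb, giving C minor seventh.

C minor seventh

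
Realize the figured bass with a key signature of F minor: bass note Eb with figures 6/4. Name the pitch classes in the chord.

A fourth above Eb in this key is Ab.
A sixth above Eb in this key is C.
Together with the bass Eb, this spells Ab major in second inversion.

Eb, Ab, C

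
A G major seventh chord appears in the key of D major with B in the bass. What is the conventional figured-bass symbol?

6/5

B is the third of G major seventh, so the chord is in first inversion.
A seventh chord in first inversion is figured 6/5/3, conventionally abbreviated 6/5.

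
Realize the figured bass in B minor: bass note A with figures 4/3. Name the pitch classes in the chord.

The written figures 4/3 are shorthand for 6/4/3: the 6 is implied.
A third above A in this key is C#.
A fourth above A in this key is D.
A sixth above A in this key is F#.
Together with the bass A, this spells D major seventh in second inversion.

A, C#, D, F#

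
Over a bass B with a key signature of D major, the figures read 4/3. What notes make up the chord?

The written figures 4/3 are shorthand for 6/4/3: the 6 is implied.
A third above B in this key is D.
A fourth above B in this key is E.
A sixth above B in this key is G.
Together with the bass B, this spells E minor seventh in second inversion.

B, D, E, G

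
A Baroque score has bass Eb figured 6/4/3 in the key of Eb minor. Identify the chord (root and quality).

Ab minor seventh

The figures 6/4/3 indicate a seventh chord in second inversion.
In second inversion the root lies a fourth above the bass: a fourth above Eb in Eb minor is Ab.
The chord tones are Eb, Gb, Ab, Cb, giving Ab minor seventh.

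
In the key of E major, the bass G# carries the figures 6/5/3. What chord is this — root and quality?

The figures 6/5/3 indicate a seventh chord in first inversion.
In first inversion the root lies a sixth above the bass: a sixth above G# in E major is E.
The chord tones are G#, B, D#, E, giving E major seventh.

E major seventh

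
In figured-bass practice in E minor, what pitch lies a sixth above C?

A

Counting 5 letter steps above C lands on A; in E minor, that letter is A.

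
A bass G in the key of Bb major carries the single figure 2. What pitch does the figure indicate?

Counting 1 letter step above G lands on A; in Bb major, that letter is A.

A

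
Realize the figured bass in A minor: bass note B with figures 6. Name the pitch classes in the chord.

The written figures 6 are shorthand for 6/3: the 3 is implied.
A third above B in this key is D.
A sixth above B in this key is G.
Together with the bass B, this spells G major in first inversion.

B, D, G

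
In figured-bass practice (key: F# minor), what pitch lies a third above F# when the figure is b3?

Ab

Counting 2 letter steps above F# lands on A; in F# minor, that letter is A.
The b3 figure lowers it a semitone, giving Ab.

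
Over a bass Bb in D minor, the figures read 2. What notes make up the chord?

The written figures 2 are shorthand for 6/4/2: the 6/4 are implied.
A second above Bb in this key is C.
A fourth above Bb in this key is E.
A sixth above Bb in this key is G.
Together with the bass Bb, this spells C dominant seventh in third inversion.

Bb, C, E, G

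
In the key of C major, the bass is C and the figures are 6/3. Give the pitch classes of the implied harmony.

A third above C in this key is E.
A sixth above C in this key is A.
Together with the bass C, this spells A minor in first inversion.

C, E, A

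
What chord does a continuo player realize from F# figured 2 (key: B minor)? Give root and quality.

The figures 2 indicate a seventh chord in third inversion.
In third inversion the root lies a second above the bass: a second above F# in B minor is G.
The chord tones are F#, G, B, D, giving G major seventh.

G major seventh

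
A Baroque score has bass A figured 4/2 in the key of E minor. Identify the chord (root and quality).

B minor seventh

The figures 4/2 indicate a seventh chord in third inversion.
In third inversion the root lies a second above the bass: a second above A in E minor is B.
The chord tones are A, B, D, F#, giving B minor seventh.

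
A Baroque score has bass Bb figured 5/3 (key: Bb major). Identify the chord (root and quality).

Bb major

The figures 5/3 indicate a triad in root position.
In root position the bass is the root, so the root is Bb.
The chord tones are Bb, D, F, giving Bb major.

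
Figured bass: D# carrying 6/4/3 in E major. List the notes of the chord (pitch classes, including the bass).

D#, F#, G#, B

A third above D# in this key is F#.
A fourth above D# in this key is G#.
A sixth above D# in this key is B.
Together with the bass D#, this spells G# minor seventh in second inversion.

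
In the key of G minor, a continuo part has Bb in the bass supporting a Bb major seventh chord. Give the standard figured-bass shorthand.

7

Bb is the root of Bb major seventh, so the chord is in root position.
A seventh chord in root position is figured 7/5/3, conventionally abbreviated 7.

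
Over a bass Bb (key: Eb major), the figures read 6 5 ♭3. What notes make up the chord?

A third above Bb in this key is D, lowered to Db by the flat.
A fifth above Bb in this key is F.
A sixth above Bb in this key is G.
Together with the bass Bb, this spells G half-diminished seventh in first inversion.

Bb, Db, F, G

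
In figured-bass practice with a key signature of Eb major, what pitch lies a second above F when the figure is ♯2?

Counting 1 letter step above F lands on G; in Eb major, that letter is G.
The #2 figure raises it a semitone, giving G#.

G#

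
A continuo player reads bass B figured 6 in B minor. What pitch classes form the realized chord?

B, D, G

The written figures 6 are shorthand for 6/3: the 3 is implied.
A third above B in this key is D.
A sixth above B in this key is G.
Together with the bass B, this spells G major in first inversion.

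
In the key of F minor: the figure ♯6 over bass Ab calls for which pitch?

Counting 5 letter steps above Ab lands on F; in F minor, that letter is F.
The #6 figure raises it a semitone, giving F#.

F#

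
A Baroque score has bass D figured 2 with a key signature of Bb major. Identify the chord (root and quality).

The figures 2 indicate a seventh chord in third inversion.
In third inversion the root lies a second above the bass: a second above D in Bb major is Eb.
The chord tones are D, Eb, G, Bb, giving Eb major seventh.

Eb major seventh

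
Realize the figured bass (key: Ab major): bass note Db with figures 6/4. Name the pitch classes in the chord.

Db, G, Bb

A fourth above Db in this key is G.
A sixth above Db in this key is Bb.
Together with the bass Db, this spells G diminished in second inversion.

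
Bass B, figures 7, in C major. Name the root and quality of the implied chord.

The figures 7 indicate a seventh chord in root position.
In root position the bass is the root, so the root is B.
The chord tones are B, D, F, A, giving B half-diminished seventh.

B half-diminished seventh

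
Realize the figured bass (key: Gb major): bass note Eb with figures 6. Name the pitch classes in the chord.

Eb, Gb, Cb

The written figures 6 are shorthand for 6/3: the 3 is implied.
A third above Eb in this key is Gb.
A sixth above Eb in this key is Cb.
Together with the bass Eb, this spells Cb major in first inversion.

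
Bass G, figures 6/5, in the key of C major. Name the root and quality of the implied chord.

The figures 6/5 indicate a seventh chord in first inversion.
In first inversion the root lies a sixth above the bass: a sixth above G in C major is E.
The chord tones are G, B, D, E, giving E minor seventh.

E minor seventh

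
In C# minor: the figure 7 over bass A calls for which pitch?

Counting 6 letter steps above A lands on G; in C# minor, that letter is G#.

G#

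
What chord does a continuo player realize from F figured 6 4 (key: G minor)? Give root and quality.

The figures 6 4 indicate a triad in second inversion.
In second inversion the root lies a fourth above the bass: a fourth above F in G minor is Bb.
The chord tones are F, Bb, D, giving Bb major.

Bb major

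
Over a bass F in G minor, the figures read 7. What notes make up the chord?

F, A, C, Eb

The written figures 7 are shorthand for 7/5/3: the 5/3 are implied.
A third above F in this key is A.
A fifth above F in this key is C.
A seventh above F in this key is Eb.
Together with the bass F, this spells F dominant seventh in root position.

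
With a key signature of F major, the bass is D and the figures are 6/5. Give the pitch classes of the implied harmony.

The written figures 6/5 are shorthand for 6/5/3: the 3 is implied.
A third above D in this key is F.
A fifth above D in this key is A.
A sixth above D in this key is Bb.
Together with the bass D, this spells Bb major seventh in first inversion.

D, F, A, Bb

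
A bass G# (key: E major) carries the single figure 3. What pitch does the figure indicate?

Counting 2 letter steps above G# lands on B; in E major, that letter is B.

B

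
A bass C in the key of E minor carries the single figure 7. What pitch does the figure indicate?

B

Counting 6 letter steps above C lands on B; in E minor, that letter is B.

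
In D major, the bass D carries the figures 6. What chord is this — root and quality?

B minor

The figures 6 indicate a triad in first inversion.
In first inversion the root lies a sixth above the bass: a sixth above D in D major is B.
The chord tones are D, F#, B, giving B minor.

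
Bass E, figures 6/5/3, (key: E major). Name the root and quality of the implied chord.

The figures 6/5/3 indicate a seventh chord in first inversion.
In first inversion the root lies a sixth above the bass: a sixth above E in E major is C#.
The chord tones are E, G#, B, C#, giving C# minor seventh.

C# minor seventh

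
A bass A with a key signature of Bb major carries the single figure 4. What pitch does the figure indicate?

Counting 3 letter steps above A lands on D; in Bb major, that letter is D.

D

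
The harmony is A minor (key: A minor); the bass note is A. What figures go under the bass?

A is the root of A minor, so the chord is in root position.
A triad in root position is figured 5/3, conventionally abbreviated (no figures — root-position triad).

no figures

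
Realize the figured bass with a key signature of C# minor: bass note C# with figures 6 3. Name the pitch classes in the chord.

A third above C# in this key is E.
A sixth above C# in this key is A.
Together with the bass C#, this spells A major in first inversion.

C#, E, A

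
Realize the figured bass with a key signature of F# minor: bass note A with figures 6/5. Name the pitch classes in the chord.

The written figures 6/5 are shorthand for 6/5/3: the 3 is implied.
A third above A in this key is C#.
A fifth above A in this key is E.
A sixth above A in this key is F#.
Together with the bass A, this spells F# minor seventh in first inversion.

A, C#, E, F#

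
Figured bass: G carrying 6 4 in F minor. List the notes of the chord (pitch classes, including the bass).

G, C, Eb

A fourth above G in this key is C.
A sixth above G in this key is Eb.
Together with the bass G, this spells C minor in second inversion.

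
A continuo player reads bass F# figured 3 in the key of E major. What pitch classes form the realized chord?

F#, A, C#

The written figures 3 are shorthand for 5/3: the 5 is implied.
A third above F# in this key is A.
A fifth above F# in this key is C#.
Together with the bass F#, this spells F# minor in root position.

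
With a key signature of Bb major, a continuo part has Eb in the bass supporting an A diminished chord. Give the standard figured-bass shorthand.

6/4

Eb is the fifth of A diminished, so the chord is in second inversion.
A triad in second inversion is figured 6/4, conventionally abbreviated 6/4.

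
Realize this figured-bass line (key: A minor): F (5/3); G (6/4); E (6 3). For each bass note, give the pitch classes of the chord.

F (5/3): F, A, C.
G (6/4): G, C, E.
E (6/3): E, G, C.

F, A, C | G, C, E | E, G, C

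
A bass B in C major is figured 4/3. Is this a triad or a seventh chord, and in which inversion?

seventh chord, second inversion

4/3 is shorthand for 6/4/3.
Intervals of 6/4/3 above the bass form a seventh chord; the bass is the fifth, so this is second inversion.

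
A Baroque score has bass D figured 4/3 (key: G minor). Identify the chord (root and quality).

The figures 4/3 indicate a seventh chord in second inversion.
In second inversion the root lies a fourth above the bass: a fourth above D in G minor is G.
The chord tones are D, F, G, Bb, giving G minor seventh.

G minor seventh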